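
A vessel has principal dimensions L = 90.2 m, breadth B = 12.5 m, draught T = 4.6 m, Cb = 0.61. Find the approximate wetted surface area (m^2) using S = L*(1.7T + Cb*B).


Formula: S = 1.7*L*T + V/T with V = Cb*L*B*T, i.e. S = L * (1.7*T + Cb*B)
Step 1 — 1.7*T = 1.7 * 4.6 = 7.82 m
Step 2 — Cb*B = 0.61 * 12.5 = 7.625 m
Step 3 — 1.7*T + Cb*B = 7.82 + 7.625 = 15.445 m
Step 4 — S = 90.2 * 15.445 ≈ 1393.1 m^2 (5 s.f.)

1393.1 m^2


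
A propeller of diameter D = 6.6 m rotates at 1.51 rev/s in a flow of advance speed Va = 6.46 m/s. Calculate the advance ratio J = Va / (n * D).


Formula: J = Va / (n * D)
Step 1 — n * D = 1.51 * 6.6 = 9.966
Step 2 — J = 6.46 / 9.966 ≈ 0.64820 (5 s.f.)

0.64820


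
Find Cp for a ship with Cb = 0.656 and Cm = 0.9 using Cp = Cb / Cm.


Formula: Cp = Cb / Cm
Substituting: Cp = 0.656 / 0.9
Result: Cp ≈ 0.72889 (5 s.f.)

0.72889


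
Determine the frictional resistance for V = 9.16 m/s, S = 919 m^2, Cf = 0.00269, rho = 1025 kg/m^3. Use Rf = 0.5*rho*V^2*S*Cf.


Formula: Rf = 0.5 * rho * V^2 * S * Cf
Step 1 — V^2 = 9.16^2 = 83.9056
Step 2 — 0.5 * rho * V^2 = 0.5 * 1025 * 83.9056 = 43001.62
Step 3 — Rf = 43001.62 * 919 * 0.00269 ≈ 106300 N (5 s.f.)

106300 N


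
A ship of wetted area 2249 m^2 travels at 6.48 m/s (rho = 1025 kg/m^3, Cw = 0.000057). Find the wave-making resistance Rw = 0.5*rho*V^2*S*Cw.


Formula: Rw = 0.5 * rho * V^2 * S * Cw
Step 1 — V^2 = 6.48^2 = 41.9904
Step 2 — 0.5 * rho * V^2 = 0.5 * 1025 * 41.9904 = 21520.08
Step 3 — Rw = 21520.08 * 2249 * 0.000057 ≈ 2758.7 N (5 s.f.)

2758.7 N


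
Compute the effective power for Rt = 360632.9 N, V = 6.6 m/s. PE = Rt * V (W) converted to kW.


Formula: PE = Rt * V / 1000 (kW)
Step 1 — PE (W) = 360632.9 * 6.6 = 2380177.14 W
Step 2 — PE (kW) = 2380177.14 / 1000 ≈ 2380.2 kW (5 s.f.)

2380.2 kW


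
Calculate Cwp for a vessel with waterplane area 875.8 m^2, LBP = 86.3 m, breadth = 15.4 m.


Formula: Cwp = Aw / (L * B)
Step 1 — L * B = 86.3 * 15.4 = 1329.02 m^2
Step 2 — Cwp = 875.8 / 1329.02 ≈ 0.65898 (5 s.f.)

0.65898


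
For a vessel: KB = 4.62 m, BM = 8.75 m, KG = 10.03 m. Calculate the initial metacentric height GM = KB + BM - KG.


Formula: GM = KB + BM - KG
Step 1 — KM = KB + BM = 4.62 + 8.75 = 13.37 m
Step 2 — GM = KM - KG = 13.37 - 10.03 = 3.34 m

3.34 m


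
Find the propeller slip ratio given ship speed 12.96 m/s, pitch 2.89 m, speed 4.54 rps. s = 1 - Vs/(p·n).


Formula: s = 1 - Vs / (p * n)
Step 1 — p * n = 2.89 * 4.54 = 13.1206
Step 2 — Vs / (p*n) = 12.96 / 13.1206 = 0.98776 (6 d.p.)
Step 3 — s = 1 - 0.98776 = 0.01224

0.01224


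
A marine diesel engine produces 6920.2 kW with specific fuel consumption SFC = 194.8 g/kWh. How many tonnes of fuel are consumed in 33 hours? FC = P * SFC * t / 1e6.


Formula: FC (tonnes) = P * SFC * t / 1,000,000
Step 1 — P * SFC * t = 6920.2 * 194.8 * 33 = 44485813.68 g
Step 2 — FC (tonnes) = 44485813.68 / 1,000,000 ≈ 44.486 tonnes (5 s.f.)

44.486 tonnes


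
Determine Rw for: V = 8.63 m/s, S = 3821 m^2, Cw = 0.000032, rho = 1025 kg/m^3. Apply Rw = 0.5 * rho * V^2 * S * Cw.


Formula: Rw = 0.5 * rho * V^2 * S * Cw
Step 1 — V^2 = 8.63^2 = 74.4769
Step 2 — 0.5 * rho * V^2 = 0.5 * 1025 * 74.4769 = 38169.41125
Step 3 — Rw = 38169.41125 * 3821 * 0.000032 ≈ 4667.1 N (5 s.f.)

4667.1 N


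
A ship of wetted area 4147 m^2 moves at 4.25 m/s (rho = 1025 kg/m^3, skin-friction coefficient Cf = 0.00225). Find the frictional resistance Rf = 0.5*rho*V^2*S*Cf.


Formula: Rf = 0.5 * rho * V^2 * S * Cf
Step 1 — V^2 = 4.25^2 = 18.0625
Step 2 — 0.5 * rho * V^2 = 0.5 * 1025 * 18.0625 = 9257.03125
Step 3 — Rf = 9257.03125 * 4147 * 0.00225 ≈ 86375 N (5 s.f.)

86375 N


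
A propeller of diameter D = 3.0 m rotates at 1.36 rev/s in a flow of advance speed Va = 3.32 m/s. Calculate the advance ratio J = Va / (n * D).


Formula: J = Va / (n * D)
Step 1 — n * D = 1.36 * 3.0 = 4.08
Step 2 — J = 3.32 / 4.08 ≈ 0.81373 (5 s.f.)

0.81373


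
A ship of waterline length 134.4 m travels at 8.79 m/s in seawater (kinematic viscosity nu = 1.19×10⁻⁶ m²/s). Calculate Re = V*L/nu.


Formula: Re = V * L / nu
Step 1 — V * L = 8.79 * 134.4 = 1181.376 m^2/s
Step 2 — Re = 1181.376 / 1.19e-6 = 9.93e+08

9.93e+08


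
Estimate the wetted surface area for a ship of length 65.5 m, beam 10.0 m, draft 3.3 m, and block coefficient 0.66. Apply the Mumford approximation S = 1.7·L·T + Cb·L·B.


Formula: S = 1.7*L*T + V/T with V = Cb*L*B*T, i.e. S = L * (1.7*T + Cb*B)
Step 1 — 1.7*T = 1.7 * 3.3 = 5.61 m
Step 2 — Cb*B = 0.66 * 10.0 = 6.6 m
Step 3 — 1.7*T + Cb*B = 5.61 + 6.6 = 12.21 m
Step 4 — S = 65.5 * 12.21 ≈ 799.76 m^2 (5 s.f.)

799.76 m^2


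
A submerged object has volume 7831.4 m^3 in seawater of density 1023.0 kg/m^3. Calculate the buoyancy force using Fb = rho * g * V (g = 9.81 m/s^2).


Formula: Fb = rho * g * V
Substituting: Fb = 1023.0 * 9.81 * 7831.4
Intermediate: 1023.0 * 9.81 = 10035.63
Result: Fb = 10035.63 * 7831.4 ≈ 78593000 N (5 s.f.)

78593000 N


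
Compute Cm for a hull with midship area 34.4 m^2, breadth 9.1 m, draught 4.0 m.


Formula: Cm = Am / (B * T)
Step 1 — B * T = 9.1 * 4.0 = 36.4 m^2
Step 2 — Cm = 34.4 / 36.4 ≈ 0.94505 (5 s.f.)

0.94505


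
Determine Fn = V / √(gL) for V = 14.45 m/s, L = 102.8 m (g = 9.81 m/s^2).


Formula: Fn = V / sqrt(g * L)
Step 1 — g * L = 9.81 * 102.8 = 1008.468
Step 2 — sqrt(g * L) = sqrt(1008.468) = 31.756385
Step 3 — Fn = 14.45 / 31.756385 ≈ 0.45503 (5 s.f.)

0.45503


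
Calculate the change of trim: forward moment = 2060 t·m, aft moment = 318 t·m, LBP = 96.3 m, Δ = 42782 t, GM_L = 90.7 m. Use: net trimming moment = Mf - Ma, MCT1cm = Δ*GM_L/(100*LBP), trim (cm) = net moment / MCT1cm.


Formula: net trimming moment = Mf - Ma; MCT1cm = Δ*GM_L/(100*LBP); trim = net moment / MCT1cm
Step 1 — net trimming moment = 2060 - 318 = 1742 t·m
Step 2 — MCT1cm = 42782 * 90.7 / (100 * 96.3) = 402.9416 t·m/cm
Step 3 — trim = 1742 / 402.9416 ≈ 4.3232 cm (5 s.f.)

4.3232 cm


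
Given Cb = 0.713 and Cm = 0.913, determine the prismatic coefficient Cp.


Formula: Cp = Cb / Cm
Substituting: Cp = 0.713 / 0.913
Result: Cp ≈ 0.78094 (5 s.f.)

0.78094


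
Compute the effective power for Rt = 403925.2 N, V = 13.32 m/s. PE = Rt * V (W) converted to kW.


Formula: PE = Rt * V / 1000 (kW)
Step 1 — PE (W) = 403925.2 * 13.32 = 5380283.664 W
Step 2 — PE (kW) = 5380283.664 / 1000 ≈ 5380.3 kW (5 s.f.)

5380.3 kW


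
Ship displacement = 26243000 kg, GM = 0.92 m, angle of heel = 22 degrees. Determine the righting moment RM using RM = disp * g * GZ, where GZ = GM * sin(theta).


Formula: GZ = GM * sin(theta); RM = disp * g * GZ
Step 1 — GZ = 0.92 * sin(22°) = 0.92 * 0.374607 = 0.344638 m
Step 2 — RM = 26243000 * 9.81 * 0.344638 ≈ 88725000 N·m (5 s.f.)

88725000 N·m


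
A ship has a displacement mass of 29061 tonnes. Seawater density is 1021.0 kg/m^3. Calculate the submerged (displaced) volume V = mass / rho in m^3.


Formula: V = mass / rho
Step 1 — convert tonnes to kg: 29061 t * 1000 = 29061000 kg
Step 2 — V = 29061000 / 1021.0 ≈ 28463 m^3 (5 s.f.)

28463 m^3


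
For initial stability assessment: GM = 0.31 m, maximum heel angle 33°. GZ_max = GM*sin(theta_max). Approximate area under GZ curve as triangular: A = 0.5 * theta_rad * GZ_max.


Formula: GZ_max = GM * sin(theta); Area = 0.5 * theta_rad * GZ_max
Step 1 — GZ_max = 0.31 * sin(33°) = 0.31 * 0.544639 = 0.168838 m
Step 2 — theta_rad = 33 * pi/180 = 0.575959 rad
Step 3 — Area = 0.5 * 0.575959 * 0.168838 ≈ 0.048622 m·rad (5 s.f.)

0.048622 m·rad


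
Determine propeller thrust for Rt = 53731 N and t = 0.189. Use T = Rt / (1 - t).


Formula: T = Rt / (1 - t)
Step 1 — (1 - t) = 1 - 0.189 = 0.811
Step 2 — T = 53731 / 0.811 ≈ 66253 N (5 s.f.)

66253 N


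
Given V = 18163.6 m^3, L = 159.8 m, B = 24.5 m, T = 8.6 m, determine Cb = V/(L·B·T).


Formula: Cb = V / (L * B * T)
Step 1 — L * B * T = 159.8 * 24.5 * 8.6 = 33669.86 m^3
Step 2 — Cb = 18163.6 / 33669.86 ≈ 0.53946 (5 s.f.)

0.53946


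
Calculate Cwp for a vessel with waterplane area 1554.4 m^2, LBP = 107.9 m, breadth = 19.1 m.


Formula: Cwp = Aw / (L * B)
Step 1 — L * B = 107.9 * 19.1 = 2060.89 m^2
Step 2 — Cwp = 1554.4 / 2060.89 ≈ 0.75424 (5 s.f.)

0.75424


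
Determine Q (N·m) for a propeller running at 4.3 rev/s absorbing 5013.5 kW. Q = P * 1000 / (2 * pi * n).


Formula: Q = P_W / (2 * pi * n)
Step 1 — P_W = 5013.5 kW * 1000 = 5013500.0 W
Step 2 — 2 * pi * n = 2 * pi * 4.3 = 27.017697
Step 3 — Q = 5013500.0 / 27.017697 ≈ 185560 N·m (5 s.f.)

185560 N·m


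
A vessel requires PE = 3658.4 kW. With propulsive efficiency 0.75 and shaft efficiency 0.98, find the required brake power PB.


Formula: PB = PE / (eta_D * eta_S)
Step 1 — combined efficiency = eta_D * eta_S = 0.75 * 0.98 = 0.735
Step 2 — PB = 3658.4 / 0.735 ≈ 4977.4 kW (5 s.f.)

4977.4 kW


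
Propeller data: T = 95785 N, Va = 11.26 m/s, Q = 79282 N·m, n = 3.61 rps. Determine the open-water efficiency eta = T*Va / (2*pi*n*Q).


Formula: eta = T * Va / (2 * pi * n * Q)
Step 1 — numerator = T * Va = 95785 * 11.26 = 1078539.1
Step 2 — 2 * pi * n = 2 * pi * 3.61 = 22.682299
Step 3 — denominator = 22.682299 * 79282 = 1798298.03
Step 4 — eta = 1078539.1 / 1798298.03 ≈ 0.59976 (5 s.f.)

0.59976


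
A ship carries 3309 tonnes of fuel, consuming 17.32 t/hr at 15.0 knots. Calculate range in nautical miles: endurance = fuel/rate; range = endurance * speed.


Formula: endurance = fuel / rate; range = endurance * speed
Step 1 — endurance = 3309 / 17.32 = 191.0508 hours
Step 2 — range = 191.0508 * 15.0 ≈ 2865.8 nautical miles (5 s.f.)

2865.8 NM


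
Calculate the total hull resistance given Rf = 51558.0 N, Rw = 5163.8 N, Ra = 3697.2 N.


Formula: Rt = Rf + Rw + Ra
Substituting: Rt = 51558.0 + 5163.8 + 3697.2
Result: Rt = 60419.0 N

60419.0 N


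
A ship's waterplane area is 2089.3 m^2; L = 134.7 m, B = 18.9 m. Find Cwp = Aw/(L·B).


Formula: Cwp = Aw / (L * B)
Step 1 — L * B = 134.7 * 18.9 = 2545.83 m^2
Step 2 — Cwp = 2089.3 / 2545.83 ≈ 0.82068 (5 s.f.)

0.82068


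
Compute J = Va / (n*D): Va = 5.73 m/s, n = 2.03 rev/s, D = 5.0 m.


Formula: J = Va / (n * D)
Step 1 — n * D = 2.03 * 5.0 = 10.15
Step 2 — J = 5.73 / 10.15 ≈ 0.56453 (5 s.f.)

0.56453


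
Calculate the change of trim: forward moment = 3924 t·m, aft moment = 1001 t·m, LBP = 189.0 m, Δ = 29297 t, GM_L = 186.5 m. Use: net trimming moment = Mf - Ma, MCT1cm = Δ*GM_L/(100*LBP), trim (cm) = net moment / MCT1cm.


Formula: net trimming moment = Mf - Ma; MCT1cm = Δ*GM_L/(100*LBP); trim = net moment / MCT1cm
Step 1 — net trimming moment = 3924 - 1001 = 2923 t·m
Step 2 — MCT1cm = 29297 * 186.5 / (100 * 189.0) = 289.0947 t·m/cm
Step 3 — trim = 2923 / 289.0947 ≈ 10.111 cm (5 s.f.)

10.111 cm


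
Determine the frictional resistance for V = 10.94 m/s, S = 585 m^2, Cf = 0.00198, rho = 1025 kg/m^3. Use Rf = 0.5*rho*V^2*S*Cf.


Formula: Rf = 0.5 * rho * V^2 * S * Cf
Step 1 — V^2 = 10.94^2 = 119.6836
Step 2 — 0.5 * rho * V^2 = 0.5 * 1025 * 119.6836 = 61337.845
Step 3 — Rf = 61337.845 * 585 * 0.00198 ≈ 71048 N (5 s.f.)

71048 N


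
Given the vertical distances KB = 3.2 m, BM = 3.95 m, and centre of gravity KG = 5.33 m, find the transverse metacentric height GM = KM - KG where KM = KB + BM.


Formula: GM = KB + BM - KG
Step 1 — KM = KB + BM = 3.2 + 3.95 = 7.15 m
Step 2 — GM = KM - KG = 7.15 - 5.33 = 1.82 m

1.82 m


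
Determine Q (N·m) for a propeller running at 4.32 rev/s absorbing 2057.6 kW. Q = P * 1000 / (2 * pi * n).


Formula: Q = P_W / (2 * pi * n)
Step 1 — P_W = 2057.6 kW * 1000 = 2057600.0 W
Step 2 — 2 * pi * n = 2 * pi * 4.32 = 27.143361
Step 3 — Q = 2057600.0 / 27.143361 ≈ 75805 N·m (5 s.f.)

75805 N·m


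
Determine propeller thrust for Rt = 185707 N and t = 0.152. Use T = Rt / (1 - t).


Formula: T = Rt / (1 - t)
Step 1 — (1 - t) = 1 - 0.152 = 0.848
Step 2 — T = 185707 / 0.848 ≈ 218990 N (5 s.f.)

218990 N


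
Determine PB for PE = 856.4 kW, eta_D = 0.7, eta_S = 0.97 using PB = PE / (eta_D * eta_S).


Formula: PB = PE / (eta_D * eta_S)
Step 1 — combined efficiency = eta_D * eta_S = 0.7 * 0.97 = 0.679
Step 2 — PB = 856.4 / 0.679 ≈ 1261.3 kW (5 s.f.)

1261.3 kW


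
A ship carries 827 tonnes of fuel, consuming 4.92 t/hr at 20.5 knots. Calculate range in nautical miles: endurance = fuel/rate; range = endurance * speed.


Formula: endurance = fuel / rate; range = endurance * speed
Step 1 — endurance = 827 / 4.92 = 168.0894 hours
Step 2 — range = 168.0894 * 20.5 ≈ 3445.8 nautical miles (5 s.f.)

3445.8 NM


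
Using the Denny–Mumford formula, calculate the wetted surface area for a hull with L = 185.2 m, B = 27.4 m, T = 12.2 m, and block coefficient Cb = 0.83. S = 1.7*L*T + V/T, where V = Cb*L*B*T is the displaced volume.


Formula: S = 1.7*L*T + V/T with V = Cb*L*B*T, i.e. S = L * (1.7*T + Cb*B)
Step 1 — 1.7*T = 1.7 * 12.2 = 20.74 m
Step 2 — Cb*B = 0.83 * 27.4 = 22.742 m
Step 3 — 1.7*T + Cb*B = 20.74 + 22.742 = 43.482 m
Step 4 — S = 185.2 * 43.482 ≈ 8052.9 m^2 (5 s.f.)

8052.9 m^2


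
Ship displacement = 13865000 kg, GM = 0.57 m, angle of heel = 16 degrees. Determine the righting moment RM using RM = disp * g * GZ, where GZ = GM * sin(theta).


Formula: GZ = GM * sin(theta); RM = disp * g * GZ
Step 1 — GZ = 0.57 * sin(16°) = 0.57 * 0.275637 = 0.157113 m
Step 2 — RM = 13865000 * 9.81 * 0.157113 ≈ 21370000 N·m (5 s.f.)

21370000 N·m


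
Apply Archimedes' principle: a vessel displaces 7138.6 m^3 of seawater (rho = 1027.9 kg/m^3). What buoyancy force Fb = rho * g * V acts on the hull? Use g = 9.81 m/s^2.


Formula: Fb = rho * g * V
Substituting: Fb = 1027.9 * 9.81 * 7138.6
Intermediate: 1027.9 * 9.81 = 10083.699
Result: Fb = 10083.699 * 7138.6 ≈ 71983000 N (5 s.f.)

71983000 N


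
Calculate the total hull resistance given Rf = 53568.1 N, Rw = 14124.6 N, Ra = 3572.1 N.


Formula: Rt = Rf + Rw + Ra
Substituting: Rt = 53568.1 + 14124.6 + 3572.1
Result: Rt = 71264.8 N

71264.8 N


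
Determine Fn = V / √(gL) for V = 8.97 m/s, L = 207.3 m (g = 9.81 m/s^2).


Formula: Fn = V / sqrt(g * L)
Step 1 — g * L = 9.81 * 207.3 = 2033.613
Step 2 — sqrt(g * L) = sqrt(2033.613) = 45.095598
Step 3 — Fn = 8.97 / 45.095598 ≈ 0.19891 (5 s.f.)

0.19891


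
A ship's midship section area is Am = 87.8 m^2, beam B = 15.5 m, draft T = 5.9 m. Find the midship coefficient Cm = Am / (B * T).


Formula: Cm = Am / (B * T)
Step 1 — B * T = 15.5 * 5.9 = 91.45 m^2
Step 2 — Cm = 87.8 / 91.45 ≈ 0.96009 (5 s.f.)

0.96009


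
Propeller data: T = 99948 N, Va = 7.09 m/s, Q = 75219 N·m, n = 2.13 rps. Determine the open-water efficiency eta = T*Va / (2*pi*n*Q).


Formula: eta = T * Va / (2 * pi * n * Q)
Step 1 — numerator = T * Va = 99948 * 7.09 = 708631.32
Step 2 — 2 * pi * n = 2 * pi * 2.13 = 13.383185
Step 3 — denominator = 13.383185 * 75219 = 1006669.79
Step 4 — eta = 708631.32 / 1006669.79 ≈ 0.70394 (5 s.f.)

0.70394


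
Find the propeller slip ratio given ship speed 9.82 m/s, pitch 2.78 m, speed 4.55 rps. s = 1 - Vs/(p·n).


Formula: s = 1 - Vs / (p * n)
Step 1 — p * n = 2.78 * 4.55 = 12.649
Step 2 — Vs / (p*n) = 9.82 / 12.649 = 0.776346 (6 d.p.)
Step 3 — s = 1 - 0.776346 = 0.223654

0.223654


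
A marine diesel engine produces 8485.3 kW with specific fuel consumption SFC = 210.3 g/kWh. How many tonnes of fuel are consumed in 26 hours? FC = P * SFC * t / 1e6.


Formula: FC (tonnes) = P * SFC * t / 1,000,000
Step 1 — P * SFC * t = 8485.3 * 210.3 * 26 = 46395923.34 g
Step 2 — FC (tonnes) = 46395923.34 / 1,000,000 ≈ 46.396 tonnes (5 s.f.)

46.396 tonnes


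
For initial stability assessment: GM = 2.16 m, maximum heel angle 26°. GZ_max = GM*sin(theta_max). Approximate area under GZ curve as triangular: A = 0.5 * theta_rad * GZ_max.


Formula: GZ_max = GM * sin(theta); Area = 0.5 * theta_rad * GZ_max
Step 1 — GZ_max = 2.16 * sin(26°) = 2.16 * 0.438371 = 0.946881 m
Step 2 — theta_rad = 26 * pi/180 = 0.453786 rad
Step 3 — Area = 0.5 * 0.453786 * 0.946881 ≈ 0.21484 m·rad (5 s.f.)

0.21484 m·rad


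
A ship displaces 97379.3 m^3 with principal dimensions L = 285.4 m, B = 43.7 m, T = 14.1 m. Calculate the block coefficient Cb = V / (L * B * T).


Formula: Cb = V / (L * B * T)
Step 1 — L * B * T = 285.4 * 43.7 * 14.1 = 175854.918 m^3
Step 2 — Cb = 97379.3 / 175854.918 ≈ 0.55375 (5 s.f.)

0.55375


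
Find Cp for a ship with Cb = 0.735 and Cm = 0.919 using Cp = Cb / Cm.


Formula: Cp = Cb / Cm
Substituting: Cp = 0.735 / 0.919
Result: Cp ≈ 0.79978 (5 s.f.)

0.79978


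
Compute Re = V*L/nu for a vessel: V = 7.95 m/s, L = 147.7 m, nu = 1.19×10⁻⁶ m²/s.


Formula: Re = V * L / nu
Step 1 — V * L = 7.95 * 147.7 = 1174.215 m^2/s
Step 2 — Re = 1174.215 / 1.19e-6 = 9.87e+08

9.87e+08


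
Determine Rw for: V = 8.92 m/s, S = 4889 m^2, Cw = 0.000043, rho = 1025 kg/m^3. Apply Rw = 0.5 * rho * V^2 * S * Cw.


Formula: Rw = 0.5 * rho * V^2 * S * Cw
Step 1 — V^2 = 8.92^2 = 79.5664
Step 2 — 0.5 * rho * V^2 = 0.5 * 1025 * 79.5664 = 40777.78
Step 3 — Rw = 40777.78 * 4889 * 0.000043 ≈ 8572.6 N (5 s.f.)

8572.6 N


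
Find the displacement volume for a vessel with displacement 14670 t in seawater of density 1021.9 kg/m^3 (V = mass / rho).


Formula: V = mass / rho
Step 1 — convert tonnes to kg: 14670 t * 1000 = 14670000 kg
Step 2 — V = 14670000 / 1021.9 ≈ 14356 m^3 (5 s.f.)

14356 m^3


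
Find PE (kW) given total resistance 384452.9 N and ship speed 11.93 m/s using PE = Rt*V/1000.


Formula: PE = Rt * V / 1000 (kW)
Step 1 — PE (W) = 384452.9 * 11.93 = 4586523.097 W
Step 2 — PE (kW) = 4586523.097 / 1000 ≈ 4586.5 kW (5 s.f.)

4586.5 kW


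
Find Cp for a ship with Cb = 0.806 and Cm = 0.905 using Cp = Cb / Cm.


Formula: Cp = Cb / Cm
Substituting: Cp = 0.806 / 0.905
Result: Cp ≈ 0.89061 (5 s.f.)

0.89061


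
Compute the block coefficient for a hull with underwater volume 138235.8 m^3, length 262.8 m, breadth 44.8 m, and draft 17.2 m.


Formula: Cb = V / (L * B * T)
Step 1 — L * B * T = 262.8 * 44.8 * 17.2 = 202503.168 m^3
Step 2 — Cb = 138235.8 / 202503.168 ≈ 0.68264 (5 s.f.)

0.68264


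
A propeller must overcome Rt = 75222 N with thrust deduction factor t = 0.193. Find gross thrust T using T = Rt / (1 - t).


Formula: T = Rt / (1 - t)
Step 1 — (1 - t) = 1 - 0.193 = 0.807
Step 2 — T = 75222 / 0.807 ≈ 93212 N (5 s.f.)

93212 N


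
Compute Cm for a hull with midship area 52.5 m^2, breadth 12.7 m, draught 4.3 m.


Formula: Cm = Am / (B * T)
Step 1 — B * T = 12.7 * 4.3 = 54.61 m^2
Step 2 — Cm = 52.5 / 54.61 ≈ 0.96136 (5 s.f.)

0.96136


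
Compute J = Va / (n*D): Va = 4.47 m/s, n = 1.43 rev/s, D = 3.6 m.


Formula: J = Va / (n * D)
Step 1 — n * D = 1.43 * 3.6 = 5.148
Step 2 — J = 4.47 / 5.148 ≈ 0.86830 (5 s.f.)

0.86830


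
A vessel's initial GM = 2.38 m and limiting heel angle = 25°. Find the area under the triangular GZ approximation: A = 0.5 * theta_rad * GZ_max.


Formula: GZ_max = GM * sin(theta); Area = 0.5 * theta_rad * GZ_max
Step 1 — GZ_max = 2.38 * sin(25°) = 2.38 * 0.422618 = 1.005831 m
Step 2 — theta_rad = 25 * pi/180 = 0.436332 rad
Step 3 — Area = 0.5 * 0.436332 * 1.005831 ≈ 0.21944 m·rad (5 s.f.)

0.21944 m·rad


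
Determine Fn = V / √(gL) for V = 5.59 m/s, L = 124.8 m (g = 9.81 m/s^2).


Formula: Fn = V / sqrt(g * L)
Step 1 — g * L = 9.81 * 124.8 = 1224.288
Step 2 — sqrt(g * L) = sqrt(1224.288) = 34.989827
Step 3 — Fn = 5.59 / 34.989827 ≈ 0.15976 (5 s.f.)

0.15976


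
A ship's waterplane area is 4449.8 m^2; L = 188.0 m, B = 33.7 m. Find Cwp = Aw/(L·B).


Formula: Cwp = Aw / (L * B)
Step 1 — L * B = 188.0 * 33.7 = 6335.6 m^2
Step 2 — Cwp = 4449.8 / 6335.6 ≈ 0.70235 (5 s.f.)

0.70235


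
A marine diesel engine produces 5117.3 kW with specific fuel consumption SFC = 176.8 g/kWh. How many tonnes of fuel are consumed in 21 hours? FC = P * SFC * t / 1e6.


Formula: FC (tonnes) = P * SFC * t / 1,000,000
Step 1 — P * SFC * t = 5117.3 * 176.8 * 21 = 18999511.44 g
Step 2 — FC (tonnes) = 18999511.44 / 1,000,000 ≈ 19.000 tonnes (5 s.f.)

19.000 tonnes


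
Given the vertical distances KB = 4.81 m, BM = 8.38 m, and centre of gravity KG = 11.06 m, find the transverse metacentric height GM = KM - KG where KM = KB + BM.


Formula: GM = KB + BM - KG
Step 1 — KM = KB + BM = 4.81 + 8.38 = 13.19 m
Step 2 — GM = KM - KG = 13.19 - 11.06 = 2.13 m

2.13 m


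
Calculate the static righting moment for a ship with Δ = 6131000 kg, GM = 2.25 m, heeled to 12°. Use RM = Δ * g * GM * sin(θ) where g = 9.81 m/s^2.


Formula: GZ = GM * sin(theta); RM = disp * g * GZ
Step 1 — GZ = 2.25 * sin(12°) = 2.25 * 0.207912 = 0.467802 m
Step 2 — RM = 6131000 * 9.81 * 0.467802 ≈ 28136000 N·m (5 s.f.)

28136000 N·m


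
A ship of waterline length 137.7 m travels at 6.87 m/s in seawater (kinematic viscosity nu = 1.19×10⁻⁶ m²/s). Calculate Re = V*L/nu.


Formula: Re = V * L / nu
Step 1 — V * L = 6.87 * 137.7 = 945.999 m^2/s
Step 2 — Re = 945.999 / 1.19e-6 = 7.95e+08

7.95e+08


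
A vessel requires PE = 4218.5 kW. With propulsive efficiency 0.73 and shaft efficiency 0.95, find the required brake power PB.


Formula: PB = PE / (eta_D * eta_S)
Step 1 — combined efficiency = eta_D * eta_S = 0.73 * 0.95 = 0.6935
Step 2 — PB = 4218.5 / 0.6935 ≈ 6082.9 kW (5 s.f.)

6082.9 kW


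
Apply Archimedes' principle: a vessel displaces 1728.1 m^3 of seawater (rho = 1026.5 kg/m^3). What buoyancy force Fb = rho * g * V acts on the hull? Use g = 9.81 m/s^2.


Formula: Fb = rho * g * V
Substituting: Fb = 1026.5 * 9.81 * 1728.1
Intermediate: 1026.5 * 9.81 = 10069.965
Result: Fb = 10069.965 * 1728.1 ≈ 17402000 N (5 s.f.)

17402000 N


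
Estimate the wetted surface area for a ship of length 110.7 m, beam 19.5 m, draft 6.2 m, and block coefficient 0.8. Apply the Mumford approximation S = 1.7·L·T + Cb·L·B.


Formula: S = 1.7*L*T + V/T with V = Cb*L*B*T, i.e. S = L * (1.7*T + Cb*B)
Step 1 — 1.7*T = 1.7 * 6.2 = 10.54 m
Step 2 — Cb*B = 0.8 * 19.5 = 15.6 m
Step 3 — 1.7*T + Cb*B = 10.54 + 15.6 = 26.14 m
Step 4 — S = 110.7 * 26.14 ≈ 2893.7 m^2 (5 s.f.)

2893.7 m^2


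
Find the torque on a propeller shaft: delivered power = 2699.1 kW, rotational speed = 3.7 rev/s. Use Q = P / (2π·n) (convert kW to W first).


Formula: Q = P_W / (2 * pi * n)
Step 1 — P_W = 2699.1 kW * 1000 = 2699100.0 W
Step 2 — 2 * pi * n = 2 * pi * 3.7 = 23.247786
Step 3 — Q = 2699100.0 / 23.247786 ≈ 116100 N·m (5 s.f.)

116100 N·m


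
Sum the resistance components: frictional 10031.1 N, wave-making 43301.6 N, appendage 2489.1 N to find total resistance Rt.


Formula: Rt = Rf + Rw + Ra
Substituting: Rt = 10031.1 + 43301.6 + 2489.1
Result: Rt = 55821.8 N

55821.8 N


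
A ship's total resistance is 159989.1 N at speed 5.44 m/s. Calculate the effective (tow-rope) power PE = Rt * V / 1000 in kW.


Formula: PE = Rt * V / 1000 (kW)
Step 1 — PE (W) = 159989.1 * 5.44 = 870340.704 W
Step 2 — PE (kW) = 870340.704 / 1000 ≈ 870.34 kW (5 s.f.)

870.34 kW


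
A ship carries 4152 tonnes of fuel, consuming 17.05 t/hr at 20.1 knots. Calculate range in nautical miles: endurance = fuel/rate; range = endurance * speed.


Formula: endurance = fuel / rate; range = endurance * speed
Step 1 — endurance = 4152 / 17.05 = 243.5191 hours
Step 2 — range = 243.5191 * 20.1 ≈ 4894.7 nautical miles (5 s.f.)

4894.7 NM


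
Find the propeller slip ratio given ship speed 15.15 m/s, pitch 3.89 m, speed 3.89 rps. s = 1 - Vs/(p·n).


Formula: s = 1 - Vs / (p * n)
Step 1 — p * n = 3.89 * 3.89 = 15.1321
Step 2 — Vs / (p*n) = 15.15 / 15.1321 = 1.001183 (6 d.p.)
Step 3 — s = 1 - 1.001183 = -0.001183

-0.001183


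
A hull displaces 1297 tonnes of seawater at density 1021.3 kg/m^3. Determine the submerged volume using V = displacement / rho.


Formula: V = mass / rho
Step 1 — convert tonnes to kg: 1297 t * 1000 = 1297000 kg
Step 2 — V = 1297000 / 1021.3 ≈ 1270.0 m^3 (5 s.f.)

1270.0 m^3


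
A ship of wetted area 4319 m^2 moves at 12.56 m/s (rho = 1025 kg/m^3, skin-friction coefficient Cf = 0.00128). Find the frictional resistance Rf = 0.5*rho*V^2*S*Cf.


Formula: Rf = 0.5 * rho * V^2 * S * Cf
Step 1 — V^2 = 12.56^2 = 157.7536
Step 2 — 0.5 * rho * V^2 = 0.5 * 1025 * 157.7536 = 80848.72
Step 3 — Rf = 80848.72 * 4319 * 0.00128 ≈ 446960 N (5 s.f.)

446960 N


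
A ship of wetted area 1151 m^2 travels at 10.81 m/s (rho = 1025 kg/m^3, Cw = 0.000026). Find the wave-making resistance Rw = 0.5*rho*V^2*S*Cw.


Formula: Rw = 0.5 * rho * V^2 * S * Cw
Step 1 — V^2 = 10.81^2 = 116.8561
Step 2 — 0.5 * rho * V^2 = 0.5 * 1025 * 116.8561 = 59888.75125
Step 3 — Rw = 59888.75125 * 1151 * 0.000026 ≈ 1792.2 N (5 s.f.)

1792.2 N


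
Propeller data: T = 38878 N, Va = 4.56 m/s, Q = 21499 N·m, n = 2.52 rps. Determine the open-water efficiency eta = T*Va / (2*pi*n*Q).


Formula: eta = T * Va / (2 * pi * n * Q)
Step 1 — numerator = T * Va = 38878 * 4.56 = 177283.68
Step 2 — 2 * pi * n = 2 * pi * 2.52 = 15.833627
Step 3 — denominator = 15.833627 * 21499 = 340407.15
Step 4 — eta = 177283.68 / 340407.15 ≈ 0.52080 (5 s.f.)

0.52080


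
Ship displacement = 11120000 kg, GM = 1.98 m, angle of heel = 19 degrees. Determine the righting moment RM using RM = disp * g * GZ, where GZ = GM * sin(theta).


Formula: GZ = GM * sin(theta); RM = disp * g * GZ
Step 1 — GZ = 1.98 * sin(19°) = 1.98 * 0.325568 = 0.644625 m
Step 2 — RM = 11120000 * 9.81 * 0.644625 ≈ 70320000 N·m (5 s.f.)

70320000 N·m


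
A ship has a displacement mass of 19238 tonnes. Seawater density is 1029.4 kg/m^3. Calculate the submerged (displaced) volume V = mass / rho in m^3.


Formula: V = mass / rho
Step 1 — convert tonnes to kg: 19238 t * 1000 = 19238000 kg
Step 2 — V = 19238000 / 1029.4 ≈ 18689 m^3 (5 s.f.)

18689 m^3


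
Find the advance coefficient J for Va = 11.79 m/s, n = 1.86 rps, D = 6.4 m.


Formula: J = Va / (n * D)
Step 1 — n * D = 1.86 * 6.4 = 11.904
Step 2 — J = 11.79 / 11.904 ≈ 0.99042 (5 s.f.)

0.99042


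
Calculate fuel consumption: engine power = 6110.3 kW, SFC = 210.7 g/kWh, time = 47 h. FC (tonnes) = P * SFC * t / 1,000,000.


Formula: FC (tonnes) = P * SFC * t / 1,000,000
Step 1 — P * SFC * t = 6110.3 * 210.7 * 47 = 60509689.87 g
Step 2 — FC (tonnes) = 60509689.87 / 1,000,000 ≈ 60.510 tonnes (5 s.f.)

60.510 tonnes


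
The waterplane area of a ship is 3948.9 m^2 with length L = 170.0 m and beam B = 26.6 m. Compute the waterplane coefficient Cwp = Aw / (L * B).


Formula: Cwp = Aw / (L * B)
Step 1 — L * B = 170.0 * 26.6 = 4522.0 m^2
Step 2 — Cwp = 3948.9 / 4522.0 ≈ 0.87326 (5 s.f.)

0.87326


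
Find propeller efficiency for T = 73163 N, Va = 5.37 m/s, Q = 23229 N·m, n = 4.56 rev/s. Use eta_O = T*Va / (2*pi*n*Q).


Formula: eta = T * Va / (2 * pi * n * Q)
Step 1 — numerator = T * Va = 73163 * 5.37 = 392885.31
Step 2 — 2 * pi * n = 2 * pi * 4.56 = 28.651325
Step 3 — denominator = 28.651325 * 23229 = 665541.63
Step 4 — eta = 392885.31 / 665541.63 ≈ 0.59032 (5 s.f.)

0.59032


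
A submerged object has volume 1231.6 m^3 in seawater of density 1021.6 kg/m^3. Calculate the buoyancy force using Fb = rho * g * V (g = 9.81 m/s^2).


Formula: Fb = rho * g * V
Substituting: Fb = 1021.6 * 9.81 * 1231.6
Intermediate: 1021.6 * 9.81 = 10021.896
Result: Fb = 10021.896 * 1231.6 ≈ 12343000 N (5 s.f.)

12343000 N


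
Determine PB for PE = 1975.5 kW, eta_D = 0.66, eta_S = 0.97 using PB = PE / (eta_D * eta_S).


Formula: PB = PE / (eta_D * eta_S)
Step 1 — combined efficiency = eta_D * eta_S = 0.66 * 0.97 = 0.6402
Step 2 — PB = 1975.5 / 0.6402 ≈ 3085.8 kW (5 s.f.)

3085.8 kW


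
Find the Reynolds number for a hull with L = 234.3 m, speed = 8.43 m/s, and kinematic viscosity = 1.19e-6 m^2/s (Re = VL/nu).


Formula: Re = V * L / nu
Step 1 — V * L = 8.43 * 234.3 = 1975.149 m^2/s
Step 2 — Re = 1975.149 / 1.19e-6 = 1.66e+09

1.66e+09


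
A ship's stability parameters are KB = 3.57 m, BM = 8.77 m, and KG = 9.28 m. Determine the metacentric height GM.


Formula: GM = KB + BM - KG
Step 1 — KM = KB + BM = 3.57 + 8.77 = 12.34 m
Step 2 — GM = KM - KG = 12.34 - 9.28 = 3.06 m

3.06 m


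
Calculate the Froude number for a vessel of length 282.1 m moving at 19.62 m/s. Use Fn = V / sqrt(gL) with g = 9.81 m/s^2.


Formula: Fn = V / sqrt(g * L)
Step 1 — g * L = 9.81 * 282.1 = 2767.401
Step 2 — sqrt(g * L) = sqrt(2767.401) = 52.606093
Step 3 — Fn = 19.62 / 52.606093 ≈ 0.37296 (5 s.f.)

0.37296


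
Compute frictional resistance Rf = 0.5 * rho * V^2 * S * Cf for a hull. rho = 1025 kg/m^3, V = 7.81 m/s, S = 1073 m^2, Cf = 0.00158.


Formula: Rf = 0.5 * rho * V^2 * S * Cf
Step 1 — V^2 = 7.81^2 = 60.9961
Step 2 — 0.5 * rho * V^2 = 0.5 * 1025 * 60.9961 = 31260.50125
Step 3 — Rf = 31260.50125 * 1073 * 0.00158 ≈ 52997 N (5 s.f.)

52997 N


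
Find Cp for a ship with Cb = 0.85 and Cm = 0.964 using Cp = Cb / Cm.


Formula: Cp = Cb / Cm
Substituting: Cp = 0.85 / 0.964
Result: Cp ≈ 0.88174 (5 s.f.)

0.88174


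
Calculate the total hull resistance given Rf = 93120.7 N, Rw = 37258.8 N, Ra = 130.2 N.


Formula: Rt = Rf + Rw + Ra
Substituting: Rt = 93120.7 + 37258.8 + 130.2
Result: Rt = 130509.7 N

130509.7 N


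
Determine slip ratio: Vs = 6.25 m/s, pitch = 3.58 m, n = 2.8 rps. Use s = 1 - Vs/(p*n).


Formula: s = 1 - Vs / (p * n)
Step 1 — p * n = 3.58 * 2.8 = 10.024
Step 2 — Vs / (p*n) = 6.25 / 10.024 = 0.623504 (6 d.p.)
Step 3 — s = 1 - 0.623504 = 0.376496

0.376496


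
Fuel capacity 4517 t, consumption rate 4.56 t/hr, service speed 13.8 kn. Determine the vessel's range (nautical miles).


Formula: endurance = fuel / rate; range = endurance * speed
Step 1 — endurance = 4517 / 4.56 = 990.5702 hours
Step 2 — range = 990.5702 * 13.8 ≈ 13670 nautical miles (5 s.f.)

13670 NM


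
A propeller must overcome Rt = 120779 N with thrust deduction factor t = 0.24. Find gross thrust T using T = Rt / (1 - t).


Formula: T = Rt / (1 - t)
Step 1 — (1 - t) = 1 - 0.24 = 0.76
Step 2 — T = 120779 / 0.76 ≈ 158920 N (5 s.f.)

158920 N


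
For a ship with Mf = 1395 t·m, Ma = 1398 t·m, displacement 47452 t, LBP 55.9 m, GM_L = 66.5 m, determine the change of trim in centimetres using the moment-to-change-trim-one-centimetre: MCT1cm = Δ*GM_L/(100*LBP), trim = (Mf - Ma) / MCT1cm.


Formula: net trimming moment = Mf - Ma; MCT1cm = Δ*GM_L/(100*LBP); trim = net moment / MCT1cm
Step 1 — net trimming moment = 1395 - 1398 = -3 t·m
Step 2 — MCT1cm = 47452 * 66.5 / (100 * 55.9) = 564.5005 t·m/cm
Step 3 — trim = -3 / 564.5005 ≈ -0.0053144 cm (5 s.f.)

-0.0053144 cm


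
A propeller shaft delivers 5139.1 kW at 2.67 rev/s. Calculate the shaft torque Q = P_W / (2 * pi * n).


Formula: Q = P_W / (2 * pi * n)
Step 1 — P_W = 5139.1 kW * 1000 = 5139100.0 W
Step 2 — 2 * pi * n = 2 * pi * 2.67 = 16.776105
Step 3 — Q = 5139100.0 / 16.776105 ≈ 306330 N·m (5 s.f.)

306330 N·m


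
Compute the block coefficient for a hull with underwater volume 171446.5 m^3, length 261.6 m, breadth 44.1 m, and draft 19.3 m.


Formula: Cb = V / (L * B * T)
Step 1 — L * B * T = 261.6 * 44.1 * 19.3 = 222655.608 m^3
Step 2 — Cb = 171446.5 / 222655.608 ≈ 0.77001 (5 s.f.)

0.77001


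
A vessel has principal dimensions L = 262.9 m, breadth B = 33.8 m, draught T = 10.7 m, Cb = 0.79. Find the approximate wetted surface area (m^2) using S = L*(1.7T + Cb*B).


Formula: S = 1.7*L*T + V/T with V = Cb*L*B*T, i.e. S = L * (1.7*T + Cb*B)
Step 1 — 1.7*T = 1.7 * 10.7 = 18.19 m
Step 2 — Cb*B = 0.79 * 33.8 = 26.702 m
Step 3 — 1.7*T + Cb*B = 18.19 + 26.702 = 44.892 m
Step 4 — S = 262.9 * 44.892 ≈ 11802 m^2 (5 s.f.)

11802 m^2


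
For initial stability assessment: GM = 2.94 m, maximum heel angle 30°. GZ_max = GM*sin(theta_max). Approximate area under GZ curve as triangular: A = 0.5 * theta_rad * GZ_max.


Formula: GZ_max = GM * sin(theta); Area = 0.5 * theta_rad * GZ_max
Step 1 — GZ_max = 2.94 * sin(30°) = 2.94 * 0.5 = 1.47 m
Step 2 — theta_rad = 30 * pi/180 = 0.523599 rad
Step 3 — Area = 0.5 * 0.523599 * 1.47 ≈ 0.38485 m·rad (5 s.f.)

0.38485 m·rad


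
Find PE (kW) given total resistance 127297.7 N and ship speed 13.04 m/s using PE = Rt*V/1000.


Formula: PE = Rt * V / 1000 (kW)
Step 1 — PE (W) = 127297.7 * 13.04 = 1659962.008 W
Step 2 — PE (kW) = 1659962.008 / 1000 ≈ 1660.0 kW (5 s.f.)

1660.0 kW


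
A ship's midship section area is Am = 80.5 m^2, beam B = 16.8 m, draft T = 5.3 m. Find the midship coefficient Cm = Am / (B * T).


Formula: Cm = Am / (B * T)
Step 1 — B * T = 16.8 * 5.3 = 89.04 m^2
Step 2 — Cm = 80.5 / 89.04 ≈ 0.90409 (5 s.f.)

0.90409


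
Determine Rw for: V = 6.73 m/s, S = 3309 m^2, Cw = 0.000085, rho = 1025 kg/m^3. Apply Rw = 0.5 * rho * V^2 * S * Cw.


Formula: Rw = 0.5 * rho * V^2 * S * Cw
Step 1 — V^2 = 6.73^2 = 45.2929
Step 2 — 0.5 * rho * V^2 = 0.5 * 1025 * 45.2929 = 23212.61125
Step 3 — Rw = 23212.61125 * 3309 * 0.000085 ≈ 6528.9 N (5 s.f.)

6528.9 N


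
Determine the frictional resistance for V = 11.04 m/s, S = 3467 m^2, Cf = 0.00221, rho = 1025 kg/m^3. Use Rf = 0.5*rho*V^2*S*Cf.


Formula: Rf = 0.5 * rho * V^2 * S * Cf
Step 1 — V^2 = 11.04^2 = 121.8816
Step 2 — 0.5 * rho * V^2 = 0.5 * 1025 * 121.8816 = 62464.32
Step 3 — Rf = 62464.32 * 3467 * 0.00221 ≈ 478610 N (5 s.f.)

478610 N


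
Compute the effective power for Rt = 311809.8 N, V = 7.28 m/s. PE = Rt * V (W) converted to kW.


Formula: PE = Rt * V / 1000 (kW)
Step 1 — PE (W) = 311809.8 * 7.28 = 2269975.344 W
Step 2 — PE (kW) = 2269975.344 / 1000 ≈ 2270.0 kW (5 s.f.)

2270.0 kW


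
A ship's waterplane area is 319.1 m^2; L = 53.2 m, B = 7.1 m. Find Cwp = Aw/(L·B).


Formula: Cwp = Aw / (L * B)
Step 1 — L * B = 53.2 * 7.1 = 377.72 m^2
Step 2 — Cwp = 319.1 / 377.72 ≈ 0.84481 (5 s.f.)

0.84481


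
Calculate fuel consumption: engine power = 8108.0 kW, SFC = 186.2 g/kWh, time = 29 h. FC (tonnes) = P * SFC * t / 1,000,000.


Formula: FC (tonnes) = P * SFC * t / 1,000,000
Step 1 — P * SFC * t = 8108.0 * 186.2 * 29 = 43781578.4 g
Step 2 — FC (tonnes) = 43781578.4 / 1,000,000 ≈ 43.782 tonnes (5 s.f.)

43.782 tonnes


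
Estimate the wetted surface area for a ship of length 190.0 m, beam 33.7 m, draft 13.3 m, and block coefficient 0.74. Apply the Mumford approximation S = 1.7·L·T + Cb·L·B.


Formula: S = 1.7*L*T + V/T with V = Cb*L*B*T, i.e. S = L * (1.7*T + Cb*B)
Step 1 — 1.7*T = 1.7 * 13.3 = 22.61 m
Step 2 — Cb*B = 0.74 * 33.7 = 24.938 m
Step 3 — 1.7*T + Cb*B = 22.61 + 24.938 = 47.548 m
Step 4 — S = 190.0 * 47.548 ≈ 9034.1 m^2 (5 s.f.)

9034.1 m^2


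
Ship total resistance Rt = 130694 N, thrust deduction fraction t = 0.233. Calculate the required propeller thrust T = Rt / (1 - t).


Formula: T = Rt / (1 - t)
Step 1 — (1 - t) = 1 - 0.233 = 0.767
Step 2 — T = 130694 / 0.767 ≈ 170400 N (5 s.f.)

170400 N


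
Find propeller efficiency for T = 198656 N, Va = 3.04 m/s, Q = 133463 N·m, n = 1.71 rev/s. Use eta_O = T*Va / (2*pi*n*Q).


Formula: eta = T * Va / (2 * pi * n * Q)
Step 1 — numerator = T * Va = 198656 * 3.04 = 603914.24
Step 2 — 2 * pi * n = 2 * pi * 1.71 = 10.744247
Step 3 — denominator = 10.744247 * 133463 = 1433959.44
Step 4 — eta = 603914.24 / 1433959.44 ≈ 0.42115 (5 s.f.)

0.42115


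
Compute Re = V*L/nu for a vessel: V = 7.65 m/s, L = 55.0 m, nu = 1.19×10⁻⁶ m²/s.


Formula: Re = V * L / nu
Step 1 — V * L = 7.65 * 55.0 = 420.75 m^2/s
Step 2 — Re = 420.75 / 1.19e-6 = 3.54e+08

3.54e+08


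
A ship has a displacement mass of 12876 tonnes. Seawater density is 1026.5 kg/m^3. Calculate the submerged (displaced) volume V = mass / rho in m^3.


Formula: V = mass / rho
Step 1 — convert tonnes to kg: 12876 t * 1000 = 12876000 kg
Step 2 — V = 12876000 / 1026.5 ≈ 12544 m^3 (5 s.f.)

12544 m^3


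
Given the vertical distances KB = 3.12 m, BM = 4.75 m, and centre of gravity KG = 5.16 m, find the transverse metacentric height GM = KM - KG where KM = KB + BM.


Formula: GM = KB + BM - KG
Step 1 — KM = KB + BM = 3.12 + 4.75 = 7.87 m
Step 2 — GM = KM - KG = 7.87 - 5.16 = 2.71 m

2.71 m


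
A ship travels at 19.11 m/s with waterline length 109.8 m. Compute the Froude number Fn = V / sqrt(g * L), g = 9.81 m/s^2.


Formula: Fn = V / sqrt(g * L)
Step 1 — g * L = 9.81 * 109.8 = 1077.138
Step 2 — sqrt(g * L) = sqrt(1077.138) = 32.819781
Step 3 — Fn = 19.11 / 32.819781 ≈ 0.58227 (5 s.f.)

0.58227


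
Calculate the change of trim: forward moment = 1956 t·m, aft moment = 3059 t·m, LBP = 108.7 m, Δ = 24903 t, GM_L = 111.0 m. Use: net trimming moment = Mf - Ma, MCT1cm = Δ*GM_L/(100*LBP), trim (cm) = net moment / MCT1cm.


Formula: net trimming moment = Mf - Ma; MCT1cm = Δ*GM_L/(100*LBP); trim = net moment / MCT1cm
Step 1 — net trimming moment = 1956 - 3059 = -1103 t·m
Step 2 — MCT1cm = 24903 * 111.0 / (100 * 108.7) = 254.2993 t·m/cm
Step 3 — trim = -1103 / 254.2993 ≈ -4.3374 cm (5 s.f.)

-4.3374 cm


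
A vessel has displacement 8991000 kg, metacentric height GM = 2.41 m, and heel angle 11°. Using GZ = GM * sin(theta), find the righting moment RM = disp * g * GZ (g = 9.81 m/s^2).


Formula: GZ = GM * sin(theta); RM = disp * g * GZ
Step 1 — GZ = 2.41 * sin(11°) = 2.41 * 0.190809 = 0.45985 m
Step 2 — RM = 8991000 * 9.81 * 0.45985 ≈ 40560000 N·m (5 s.f.)

40560000 N·m


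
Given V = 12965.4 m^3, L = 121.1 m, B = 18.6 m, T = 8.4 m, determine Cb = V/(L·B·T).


Formula: Cb = V / (L * B * T)
Step 1 — L * B * T = 121.1 * 18.6 * 8.4 = 18920.664 m^3
Step 2 — Cb = 12965.4 / 18920.664 ≈ 0.68525 (5 s.f.)

0.68525


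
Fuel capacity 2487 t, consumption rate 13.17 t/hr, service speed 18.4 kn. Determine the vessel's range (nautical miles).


Formula: endurance = fuel / rate; range = endurance * speed
Step 1 — endurance = 2487 / 13.17 = 188.8383 hours
Step 2 — range = 188.8383 * 18.4 ≈ 3474.6 nautical miles (5 s.f.)

3474.6 NM


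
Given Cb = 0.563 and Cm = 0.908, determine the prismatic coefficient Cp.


Formula: Cp = Cb / Cm
Substituting: Cp = 0.563 / 0.908
Result: Cp ≈ 0.62004 (5 s.f.)

0.62004


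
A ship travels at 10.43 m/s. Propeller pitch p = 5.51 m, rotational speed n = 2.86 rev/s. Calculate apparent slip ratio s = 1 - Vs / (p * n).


Formula: s = 1 - Vs / (p * n)
Step 1 — p * n = 5.51 * 2.86 = 15.7586
Step 2 — Vs / (p*n) = 10.43 / 15.7586 = 0.661861 (6 d.p.)
Step 3 — s = 1 - 0.661861 = 0.338139

0.338139


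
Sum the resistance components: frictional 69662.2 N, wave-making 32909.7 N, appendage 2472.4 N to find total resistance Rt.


Formula: Rt = Rf + Rw + Ra
Substituting: Rt = 69662.2 + 32909.7 + 2472.4
Result: Rt = 105044.3 N

105044.3 N


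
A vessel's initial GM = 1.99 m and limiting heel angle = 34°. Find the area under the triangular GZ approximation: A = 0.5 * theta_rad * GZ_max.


Formula: GZ_max = GM * sin(theta); Area = 0.5 * theta_rad * GZ_max
Step 1 — GZ_max = 1.99 * sin(34°) = 1.99 * 0.559193 = 1.112794 m
Step 2 — theta_rad = 34 * pi/180 = 0.593412 rad
Step 3 — Area = 0.5 * 0.593412 * 1.112794 ≈ 0.33017 m·rad (5 s.f.)

0.33017 m·rad


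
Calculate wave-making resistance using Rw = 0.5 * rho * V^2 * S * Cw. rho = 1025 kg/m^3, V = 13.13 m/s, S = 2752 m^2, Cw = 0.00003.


Formula: Rw = 0.5 * rho * V^2 * S * Cw
Step 1 — V^2 = 13.13^2 = 172.3969
Step 2 — 0.5 * rho * V^2 = 0.5 * 1025 * 172.3969 = 88353.41125
Step 3 — Rw = 88353.41125 * 2752 * 0.00003 ≈ 7294.5 N (5 s.f.)

7294.5 N
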